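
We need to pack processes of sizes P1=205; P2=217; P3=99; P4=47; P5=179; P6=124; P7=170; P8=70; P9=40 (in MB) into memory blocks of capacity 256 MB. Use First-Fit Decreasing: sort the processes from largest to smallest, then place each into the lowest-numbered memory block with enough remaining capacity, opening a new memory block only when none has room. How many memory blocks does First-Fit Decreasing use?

5

Sorted descending: 217, 205, 179, 170, 124, 99, 70, 47, 40.
memory block 1: place 217 MB, 39 MB left
memory block 2: place 205 MB, 51 MB left
memory block 3: place 179 MB, 77 MB left
memory block 4: place 170 MB, 86 MB left
memory block 5: place 124 MB, 132 MB left
memory block 5: place 99 MB, 33 MB left
memory block 3: place 70 MB, 7 MB left
memory block 2: place 47 MB, 4 MB left
memory block 4: place 40 MB, 46 MB left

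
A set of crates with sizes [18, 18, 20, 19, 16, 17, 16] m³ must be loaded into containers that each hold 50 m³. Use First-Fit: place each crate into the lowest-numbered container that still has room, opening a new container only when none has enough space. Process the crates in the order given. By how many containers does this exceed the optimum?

0

First-Fit: [18,18] [20,19] [16,17,16] → 3 containers.
Total size 124 m³; any packing needs at least ⌈124/50⌉ = 3 containers.
So 3 is already optimal.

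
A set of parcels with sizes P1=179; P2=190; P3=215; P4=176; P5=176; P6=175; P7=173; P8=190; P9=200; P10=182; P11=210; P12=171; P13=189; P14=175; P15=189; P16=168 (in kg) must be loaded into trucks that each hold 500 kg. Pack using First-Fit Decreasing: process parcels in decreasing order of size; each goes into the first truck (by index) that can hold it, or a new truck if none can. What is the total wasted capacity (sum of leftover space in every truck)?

1042

Sorted descending: 215, 210, 200, 190, 190, 189, 189, 182, 179, 176, 176, 175, 175, 173, 171, 168.
215 kg → truck 1 (remaining 285 kg)
210 kg → truck 1 (remaining 75 kg)
200 kg → truck 2 (remaining 300 kg)
190 kg → truck 2 (remaining 110 kg)
190 kg → truck 3 (remaining 310 kg)
189 kg → truck 3 (remaining 121 kg)
189 kg → truck 4 (remaining 311 kg)
182 kg → truck 4 (remaining 129 kg)
179 kg → truck 5 (remaining 321 kg)
176 kg → truck 5 (remaining 145 kg)
176 kg → truck 6 (remaining 324 kg)
175 kg → truck 6 (remaining 149 kg)
175 kg → truck 7 (remaining 325 kg)
173 kg → truck 7 (remaining 152 kg)
171 kg → truck 8 (remaining 329 kg)
168 kg → truck 8 (remaining 161 kg)
8 trucks × 500 kg = 4000 kg; used 2958 kg; unused 1042 kg.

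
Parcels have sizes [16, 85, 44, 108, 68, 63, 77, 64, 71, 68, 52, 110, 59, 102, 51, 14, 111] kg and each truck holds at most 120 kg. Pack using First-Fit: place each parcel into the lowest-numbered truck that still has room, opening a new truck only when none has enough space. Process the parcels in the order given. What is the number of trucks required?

12

Put 16 kg in truck 1; 104 kg remain.
Put 85 kg in truck 1; 19 kg remain.
Put 44 kg in truck 2; 76 kg remain.
Put 108 kg in truck 3; 12 kg remain.
Put 68 kg in truck 2; 8 kg remain.
Put 63 kg in truck 4; 57 kg remain.
Put 77 kg in truck 5; 43 kg remain.
Put 64 kg in truck 6; 56 kg remain.
Put 71 kg in truck 7; 49 kg remain.
Put 68 kg in truck 8; 52 kg remain.
Put 52 kg in truck 4; 5 kg remain.
Put 110 kg in truck 9; 10 kg remain.
Put 59 kg in truck 10; 61 kg remain.
Put 102 kg in truck 11; 18 kg remain.
Put 51 kg in truck 6; 5 kg remain.
Put 14 kg in truck 1; 5 kg remain.
Put 111 kg in truck 12; 9 kg remain.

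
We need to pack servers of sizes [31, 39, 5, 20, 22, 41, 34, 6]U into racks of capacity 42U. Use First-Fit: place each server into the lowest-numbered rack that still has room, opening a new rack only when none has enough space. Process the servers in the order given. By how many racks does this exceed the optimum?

First-Fit: [31,5,6] [39] [20,22] [41] [34] → 5 racks.
Total size 198U; any packing needs at least ⌈198/42⌉ = 5 racks.
So 5 is already optimal.

0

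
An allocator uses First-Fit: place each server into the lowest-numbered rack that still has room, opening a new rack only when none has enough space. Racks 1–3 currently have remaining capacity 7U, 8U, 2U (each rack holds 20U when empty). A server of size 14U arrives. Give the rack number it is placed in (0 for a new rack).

0

No rack has ≥ 14U free, so a new rack is opened.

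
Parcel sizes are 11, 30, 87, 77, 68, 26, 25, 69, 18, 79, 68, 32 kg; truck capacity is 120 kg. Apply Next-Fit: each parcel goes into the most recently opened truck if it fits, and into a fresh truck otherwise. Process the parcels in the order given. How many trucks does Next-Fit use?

7 trucks

11 kg → truck 1 (remaining 109 kg)
30 kg → truck 1 (remaining 79 kg)
87 kg → truck 2 (remaining 33 kg)
77 kg → truck 3 (remaining 43 kg)
68 kg → truck 4 (remaining 52 kg)
26 kg → truck 4 (remaining 26 kg)
25 kg → truck 4 (remaining 1 kg)
69 kg → truck 5 (remaining 51 kg)
18 kg → truck 5 (remaining 33 kg)
79 kg → truck 6 (remaining 41 kg)
68 kg → truck 7 (remaining 52 kg)
32 kg → truck 7 (remaining 20 kg)
Final trucks: [11,30] [87] [77] [68,26,25] [69,18] [79] [68,32].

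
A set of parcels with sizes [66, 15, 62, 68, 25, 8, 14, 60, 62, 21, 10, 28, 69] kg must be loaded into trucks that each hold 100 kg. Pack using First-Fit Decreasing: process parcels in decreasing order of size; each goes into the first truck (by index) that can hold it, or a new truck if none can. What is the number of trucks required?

6

Sorted descending: 69, 68, 66, 62, 62, 60, 28, 25, 21, 15, 14, 10, 8.
69 kg → truck 1 (remaining 31 kg)
68 kg → truck 2 (remaining 32 kg)
66 kg → truck 3 (remaining 34 kg)
62 kg → truck 4 (remaining 38 kg)
62 kg → truck 5 (remaining 38 kg)
60 kg → truck 6 (remaining 40 kg)
28 kg → truck 1 (remaining 3 kg)
25 kg → truck 2 (remaining 7 kg)
21 kg → truck 3 (remaining 13 kg)
15 kg → truck 4 (remaining 23 kg)
14 kg → truck 4 (remaining 9 kg)
10 kg → truck 3 (remaining 3 kg)
8 kg → truck 4 (remaining 1 kg)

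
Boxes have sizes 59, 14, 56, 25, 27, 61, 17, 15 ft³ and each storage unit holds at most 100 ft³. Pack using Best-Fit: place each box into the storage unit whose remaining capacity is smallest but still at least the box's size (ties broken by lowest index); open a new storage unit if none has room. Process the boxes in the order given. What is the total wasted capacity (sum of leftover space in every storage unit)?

Put 59 ft³ in storage unit 1; 41 ft³ remain.
Put 14 ft³ in storage unit 1; 27 ft³ remain.
Put 56 ft³ in storage unit 2; 44 ft³ remain.
Put 25 ft³ in storage unit 1; 2 ft³ remain.
Put 27 ft³ in storage unit 2; 17 ft³ remain.
Put 61 ft³ in storage unit 3; 39 ft³ remain.
Put 17 ft³ in storage unit 2; 0 ft³ remain.
Put 15 ft³ in storage unit 3; 24 ft³ remain.
3 storage units × 100 ft³ = 300 ft³; used 274 ft³; unused 26 ft³.

26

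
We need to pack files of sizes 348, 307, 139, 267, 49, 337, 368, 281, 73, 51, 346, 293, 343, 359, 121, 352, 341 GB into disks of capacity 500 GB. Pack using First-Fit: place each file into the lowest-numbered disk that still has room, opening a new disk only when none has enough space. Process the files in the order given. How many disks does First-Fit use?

12

348 GB → disk 1 (remaining 152 GB)
307 GB → disk 2 (remaining 193 GB)
139 GB → disk 1 (remaining 13 GB)
267 GB → disk 3 (remaining 233 GB)
49 GB → disk 2 (remaining 144 GB)
337 GB → disk 4 (remaining 163 GB)
368 GB → disk 5 (remaining 132 GB)
281 GB → disk 6 (remaining 219 GB)
73 GB → disk 2 (remaining 71 GB)
51 GB → disk 2 (remaining 20 GB)
346 GB → disk 7 (remaining 154 GB)
293 GB → disk 8 (remaining 207 GB)
343 GB → disk 9 (remaining 157 GB)
359 GB → disk 10 (remaining 141 GB)
121 GB → disk 3 (remaining 112 GB)
352 GB → disk 11 (remaining 148 GB)
341 GB → disk 12 (remaining 159 GB)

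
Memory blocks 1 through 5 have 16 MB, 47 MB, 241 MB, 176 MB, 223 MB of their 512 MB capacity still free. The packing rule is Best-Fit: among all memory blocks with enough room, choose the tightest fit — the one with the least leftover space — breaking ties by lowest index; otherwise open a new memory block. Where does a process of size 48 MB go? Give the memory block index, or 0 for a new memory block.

Memory blocks with room: memory block 3 (241 MB), memory block 4 (176 MB), memory block 5 (223 MB).
Tightest fit is memory block 4 with 176 MB free.

4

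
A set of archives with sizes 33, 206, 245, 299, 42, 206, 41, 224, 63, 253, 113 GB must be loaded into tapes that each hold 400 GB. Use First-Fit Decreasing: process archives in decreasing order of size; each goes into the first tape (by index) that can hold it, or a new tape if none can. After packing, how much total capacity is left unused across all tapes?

Sorted descending: 299, 253, 245, 224, 206, 206, 113, 63, 42, 41, 33.
299 GB → tape 1 (remaining 101 GB)
253 GB → tape 2 (remaining 147 GB)
245 GB → tape 3 (remaining 155 GB)
224 GB → tape 4 (remaining 176 GB)
206 GB → tape 5 (remaining 194 GB)
206 GB → tape 6 (remaining 194 GB)
113 GB → tape 2 (remaining 34 GB)
63 GB → tape 1 (remaining 38 GB)
42 GB → tape 3 (remaining 113 GB)
41 GB → tape 3 (remaining 72 GB)
33 GB → tape 1 (remaining 5 GB)
6 tapes × 400 GB = 2400 GB; used 1725 GB; unused 675 GB.

675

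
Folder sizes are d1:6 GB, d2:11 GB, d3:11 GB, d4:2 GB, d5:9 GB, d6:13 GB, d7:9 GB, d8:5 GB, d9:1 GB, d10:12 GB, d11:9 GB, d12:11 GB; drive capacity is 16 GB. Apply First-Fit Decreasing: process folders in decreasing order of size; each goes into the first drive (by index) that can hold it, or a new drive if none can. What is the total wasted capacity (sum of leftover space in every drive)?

Sorted descending: 13, 12, 11, 11, 11, 9, 9, 9, 6, 5, 2, 1.
drive 1: place 13 GB, 3 GB left
drive 2: place 12 GB, 4 GB left
drive 3: place 11 GB, 5 GB left
drive 4: place 11 GB, 5 GB left
drive 5: place 11 GB, 5 GB left
drive 6: place 9 GB, 7 GB left
drive 7: place 9 GB, 7 GB left
drive 8: place 9 GB, 7 GB left
drive 6: place 6 GB, 1 GB left
drive 3: place 5 GB, 0 GB left
drive 1: place 2 GB, 1 GB left
drive 1: place 1 GB, 0 GB left
8 drives × 16 GB = 128 GB; used 99 GB; unused 29 GB.

29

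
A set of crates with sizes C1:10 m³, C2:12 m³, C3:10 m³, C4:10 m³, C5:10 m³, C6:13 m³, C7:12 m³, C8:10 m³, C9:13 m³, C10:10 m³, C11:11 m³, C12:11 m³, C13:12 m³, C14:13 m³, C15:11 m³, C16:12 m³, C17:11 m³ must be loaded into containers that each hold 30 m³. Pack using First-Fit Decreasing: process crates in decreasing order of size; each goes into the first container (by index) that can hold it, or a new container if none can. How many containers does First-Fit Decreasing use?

8

Sorted descending: 13, 13, 13, 12, 12, 12, 12, 11, 11, 11, 11, 10, 10, 10, 10, 10, 10.
container 1: place 13 m³, 17 m³ left
container 1: place 13 m³, 4 m³ left
container 2: place 13 m³, 17 m³ left
container 2: place 12 m³, 5 m³ left
container 3: place 12 m³, 18 m³ left
container 3: place 12 m³, 6 m³ left
container 4: place 12 m³, 18 m³ left
container 4: place 11 m³, 7 m³ left
container 5: place 11 m³, 19 m³ left
container 5: place 11 m³, 8 m³ left
container 6: place 11 m³, 19 m³ left
container 6: place 10 m³, 9 m³ left
container 7: place 10 m³, 20 m³ left
container 7: place 10 m³, 10 m³ left
container 7: place 10 m³, 0 m³ left
container 8: place 10 m³, 20 m³ left
container 8: place 10 m³, 10 m³ left
Final containers: [13,13] [13,12] [12,12] [12,11] [11,11] [11,10] [10,10,10] [10,10].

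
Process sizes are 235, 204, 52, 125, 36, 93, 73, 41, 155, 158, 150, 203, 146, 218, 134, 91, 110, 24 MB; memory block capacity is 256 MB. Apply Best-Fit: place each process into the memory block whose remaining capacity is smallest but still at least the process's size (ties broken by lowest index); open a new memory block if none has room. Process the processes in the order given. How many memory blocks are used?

235 MB → memory block 1 (remaining 21 MB)
204 MB → memory block 2 (remaining 52 MB)
52 MB → memory block 2 (remaining 0 MB)
125 MB → memory block 3 (remaining 131 MB)
36 MB → memory block 3 (remaining 95 MB)
93 MB → memory block 3 (remaining 2 MB)
73 MB → memory block 4 (remaining 183 MB)
41 MB → memory block 4 (remaining 142 MB)
155 MB → memory block 5 (remaining 101 MB)
158 MB → memory block 6 (remaining 98 MB)
150 MB → memory block 7 (remaining 106 MB)
203 MB → memory block 8 (remaining 53 MB)
146 MB → memory block 9 (remaining 110 MB)
218 MB → memory block 10 (remaining 38 MB)
134 MB → memory block 4 (remaining 8 MB)
91 MB → memory block 6 (remaining 7 MB)
110 MB → memory block 9 (remaining 0 MB)
24 MB → memory block 10 (remaining 14 MB)

10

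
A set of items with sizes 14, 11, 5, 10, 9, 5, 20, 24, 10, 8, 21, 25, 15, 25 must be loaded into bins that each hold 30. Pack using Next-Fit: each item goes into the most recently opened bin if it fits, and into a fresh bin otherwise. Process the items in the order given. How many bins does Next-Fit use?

Put 14 in bin 1; 16 remain.
Put 11 in bin 1; 5 remain.
Put 5 in bin 1; 0 remain.
Put 10 in bin 2; 20 remain.
Put 9 in bin 2; 11 remain.
Put 5 in bin 2; 6 remain.
Put 20 in bin 3; 10 remain.
Put 24 in bin 4; 6 remain.
Put 10 in bin 5; 20 remain.
Put 8 in bin 5; 12 remain.
Put 21 in bin 6; 9 remain.
Put 25 in bin 7; 5 remain.
Put 15 in bin 8; 15 remain.
Put 25 in bin 9; 5 remain.
Final bins: [14,11,5] [10,9,5] [20] [24] [10,8] [21] [25] [15] [25].

9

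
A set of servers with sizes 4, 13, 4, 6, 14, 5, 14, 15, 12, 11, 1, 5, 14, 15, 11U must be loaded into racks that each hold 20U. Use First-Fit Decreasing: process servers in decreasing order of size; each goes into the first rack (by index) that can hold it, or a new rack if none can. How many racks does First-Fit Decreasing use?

Sorted descending: 15, 15, 14, 14, 14, 13, 12, 11, 11, 6, 5, 5, 4, 4, 1.
rack 1: place 15U, 5U left
rack 2: place 15U, 5U left
rack 3: place 14U, 6U left
rack 4: place 14U, 6U left
rack 5: place 14U, 6U left
rack 6: place 13U, 7U left
rack 7: place 12U, 8U left
rack 8: place 11U, 9U left
rack 9: place 11U, 9U left
rack 3: place 6U, 0U left
rack 1: place 5U, 0U left
rack 2: place 5U, 0U left
rack 4: place 4U, 2U left
rack 5: place 4U, 2U left
rack 4: place 1U, 1U left
Final racks: [15,5] [15,5] [14,6] [14,4,1] [14,4] [13] [12] [11] [11].

9 racks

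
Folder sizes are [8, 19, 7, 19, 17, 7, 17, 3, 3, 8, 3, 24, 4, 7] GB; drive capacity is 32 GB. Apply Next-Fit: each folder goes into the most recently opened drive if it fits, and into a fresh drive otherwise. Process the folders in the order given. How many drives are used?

6

8 GB → drive 1 (remaining 24 GB)
19 GB → drive 1 (remaining 5 GB)
7 GB → drive 2 (remaining 25 GB)
19 GB → drive 2 (remaining 6 GB)
17 GB → drive 3 (remaining 15 GB)
7 GB → drive 3 (remaining 8 GB)
17 GB → drive 4 (remaining 15 GB)
3 GB → drive 4 (remaining 12 GB)
3 GB → drive 4 (remaining 9 GB)
8 GB → drive 4 (remaining 1 GB)
3 GB → drive 5 (remaining 29 GB)
24 GB → drive 5 (remaining 5 GB)
4 GB → drive 5 (remaining 1 GB)
7 GB → drive 6 (remaining 25 GB)
Final drives: [8,19] [7,19] [17,7] [17,3,3,8] [3,24,4] [7].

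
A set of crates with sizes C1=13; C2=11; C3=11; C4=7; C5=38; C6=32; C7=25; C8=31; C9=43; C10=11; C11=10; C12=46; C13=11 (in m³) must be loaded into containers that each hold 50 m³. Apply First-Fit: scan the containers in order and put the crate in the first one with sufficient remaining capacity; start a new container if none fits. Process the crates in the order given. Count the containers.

7

C1 (13 m³) → container 1 (remaining 37 m³)
C2 (11 m³) → container 1 (remaining 26 m³)
C3 (11 m³) → container 1 (remaining 15 m³)
C4 (7 m³) → container 1 (remaining 8 m³)
C5 (38 m³) → container 2 (remaining 12 m³)
C6 (32 m³) → container 3 (remaining 18 m³)
C7 (25 m³) → container 4 (remaining 25 m³)
C8 (31 m³) → container 5 (remaining 19 m³)
C9 (43 m³) → container 6 (remaining 7 m³)
C10 (11 m³) → container 2 (remaining 1 m³)
C11 (10 m³) → container 3 (remaining 8 m³)
C12 (46 m³) → container 7 (remaining 4 m³)
C13 (11 m³) → container 4 (remaining 14 m³)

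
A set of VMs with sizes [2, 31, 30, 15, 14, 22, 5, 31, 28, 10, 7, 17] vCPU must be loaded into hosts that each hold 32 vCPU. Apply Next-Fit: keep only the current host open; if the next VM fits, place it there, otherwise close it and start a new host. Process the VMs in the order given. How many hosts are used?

9 hosts

Put 2 vCPU in host 1; 30 vCPU remain.
Put 31 vCPU in host 2; 1 vCPU remain.
Put 30 vCPU in host 3; 2 vCPU remain.
Put 15 vCPU in host 4; 17 vCPU remain.
Put 14 vCPU in host 4; 3 vCPU remain.
Put 22 vCPU in host 5; 10 vCPU remain.
Put 5 vCPU in host 5; 5 vCPU remain.
Put 31 vCPU in host 6; 1 vCPU remain.
Put 28 vCPU in host 7; 4 vCPU remain.
Put 10 vCPU in host 8; 22 vCPU remain.
Put 7 vCPU in host 8; 15 vCPU remain.
Put 17 vCPU in host 9; 15 vCPU remain.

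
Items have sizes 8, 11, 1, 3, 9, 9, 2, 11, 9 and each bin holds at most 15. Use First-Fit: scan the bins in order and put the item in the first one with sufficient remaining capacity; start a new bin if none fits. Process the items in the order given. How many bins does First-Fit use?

6

bin 1: place 8, 7 left
bin 2: place 11, 4 left
bin 1: place 1, 6 left
bin 1: place 3, 3 left
bin 3: place 9, 6 left
bin 4: place 9, 6 left
bin 1: place 2, 1 left
bin 5: place 11, 4 left
bin 6: place 9, 6 left
Final bins: [8,1,3,2] [11] [9] [9] [11] [9].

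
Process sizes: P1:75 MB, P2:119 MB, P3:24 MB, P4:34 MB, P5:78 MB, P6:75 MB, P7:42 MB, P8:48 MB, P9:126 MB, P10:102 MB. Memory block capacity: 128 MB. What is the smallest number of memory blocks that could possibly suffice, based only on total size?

Total size = 75 + 119 + 24 + 34 + 78 + 75 + 42 + 48 + 126 + 102 = 723 MB.
⌈723 / 128⌉ = 6.

6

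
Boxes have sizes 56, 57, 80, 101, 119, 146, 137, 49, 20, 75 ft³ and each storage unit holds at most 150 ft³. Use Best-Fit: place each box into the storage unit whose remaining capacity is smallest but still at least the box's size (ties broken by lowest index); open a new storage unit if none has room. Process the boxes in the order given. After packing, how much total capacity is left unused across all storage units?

210

storage unit 1: place 56 ft³, 94 ft³ left
storage unit 1: place 57 ft³, 37 ft³ left
storage unit 2: place 80 ft³, 70 ft³ left
storage unit 3: place 101 ft³, 49 ft³ left
storage unit 4: place 119 ft³, 31 ft³ left
storage unit 5: place 146 ft³, 4 ft³ left
storage unit 6: place 137 ft³, 13 ft³ left
storage unit 3: place 49 ft³, 0 ft³ left
storage unit 4: place 20 ft³, 11 ft³ left
storage unit 7: place 75 ft³, 75 ft³ left
7 storage units × 150 ft³ = 1050 ft³; used 840 ft³; unused 210 ft³.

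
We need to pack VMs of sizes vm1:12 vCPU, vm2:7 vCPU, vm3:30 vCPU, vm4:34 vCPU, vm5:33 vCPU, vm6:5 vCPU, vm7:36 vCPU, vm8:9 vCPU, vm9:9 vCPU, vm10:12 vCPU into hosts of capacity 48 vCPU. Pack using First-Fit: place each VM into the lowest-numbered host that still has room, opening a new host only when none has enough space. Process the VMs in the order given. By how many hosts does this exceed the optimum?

1

First-Fit: [12,7,5,9,9] [30,12] [34] [33] [36] → 5 hosts.
Total size 187 vCPU; any packing needs at least ⌈187/48⌉ = 4 hosts.
An optimal packing achieves that bound: [36,12] [34,12] [33,9,5] [30,9,7] → 4 hosts.
Excess: 5 − 4 = 1.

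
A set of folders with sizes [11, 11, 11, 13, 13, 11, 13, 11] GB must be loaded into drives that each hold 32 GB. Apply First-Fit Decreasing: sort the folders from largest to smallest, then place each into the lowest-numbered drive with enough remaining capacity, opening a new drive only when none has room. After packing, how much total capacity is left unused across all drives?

Sorted descending: 13, 13, 13, 11, 11, 11, 11, 11.
drive 1: place 13 GB, 19 GB left
drive 1: place 13 GB, 6 GB left
drive 2: place 13 GB, 19 GB left
drive 2: place 11 GB, 8 GB left
drive 3: place 11 GB, 21 GB left
drive 3: place 11 GB, 10 GB left
drive 4: place 11 GB, 21 GB left
drive 4: place 11 GB, 10 GB left
4 drives × 32 GB = 128 GB; used 94 GB; unused 34 GB.

34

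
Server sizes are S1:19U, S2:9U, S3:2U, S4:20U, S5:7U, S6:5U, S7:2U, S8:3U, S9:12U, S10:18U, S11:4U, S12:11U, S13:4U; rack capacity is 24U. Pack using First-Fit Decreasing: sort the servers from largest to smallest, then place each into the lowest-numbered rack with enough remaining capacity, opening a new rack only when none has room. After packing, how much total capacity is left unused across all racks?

Sorted descending: 20, 19, 18, 12, 11, 9, 7, 5, 4, 4, 3, 2, 2.
Put 20U in rack 1; 4U remain.
Put 19U in rack 2; 5U remain.
Put 18U in rack 3; 6U remain.
Put 12U in rack 4; 12U remain.
Put 11U in rack 4; 1U remain.
Put 9U in rack 5; 15U remain.
Put 7U in rack 5; 8U remain.
Put 5U in rack 2; 0U remain.
Put 4U in rack 1; 0U remain.
Put 4U in rack 3; 2U remain.
Put 3U in rack 5; 5U remain.
Put 2U in rack 3; 0U remain.
Put 2U in rack 5; 3U remain.
5 racks × 24U = 120U; used 116U; unused 4U.

4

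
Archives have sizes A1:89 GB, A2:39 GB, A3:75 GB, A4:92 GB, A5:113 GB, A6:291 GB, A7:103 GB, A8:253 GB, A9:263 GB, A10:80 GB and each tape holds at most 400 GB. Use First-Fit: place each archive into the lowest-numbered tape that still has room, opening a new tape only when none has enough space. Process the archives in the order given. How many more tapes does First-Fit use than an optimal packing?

0

First-Fit: [89,39,75,92,103] [113,253] [291,80] [263] → 4 tapes.
Total size 1398 GB; any packing needs at least ⌈1398/400⌉ = 4 tapes.
So 4 is already optimal.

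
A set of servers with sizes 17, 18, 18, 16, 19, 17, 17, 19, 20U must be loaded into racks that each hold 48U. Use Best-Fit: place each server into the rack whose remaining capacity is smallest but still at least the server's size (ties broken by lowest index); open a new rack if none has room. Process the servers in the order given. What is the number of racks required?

5 racks

Put 17U in rack 1; 31U remain.
Put 18U in rack 1; 13U remain.
Put 18U in rack 2; 30U remain.
Put 16U in rack 2; 14U remain.
Put 19U in rack 3; 29U remain.
Put 17U in rack 3; 12U remain.
Put 17U in rack 4; 31U remain.
Put 19U in rack 4; 12U remain.
Put 20U in rack 5; 28U remain.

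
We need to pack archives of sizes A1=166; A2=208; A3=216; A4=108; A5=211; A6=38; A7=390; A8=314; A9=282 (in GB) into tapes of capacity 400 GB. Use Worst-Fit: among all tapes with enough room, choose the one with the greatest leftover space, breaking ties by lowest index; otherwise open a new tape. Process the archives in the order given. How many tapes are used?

tape 1: place A1 (166 GB), 234 GB left
tape 1: place A2 (208 GB), 26 GB left
tape 2: place A3 (216 GB), 184 GB left
tape 2: place A4 (108 GB), 76 GB left
tape 3: place A5 (211 GB), 189 GB left
tape 3: place A6 (38 GB), 151 GB left
tape 4: place A7 (390 GB), 10 GB left
tape 5: place A8 (314 GB), 86 GB left
tape 6: place A9 (282 GB), 118 GB left

6 tapes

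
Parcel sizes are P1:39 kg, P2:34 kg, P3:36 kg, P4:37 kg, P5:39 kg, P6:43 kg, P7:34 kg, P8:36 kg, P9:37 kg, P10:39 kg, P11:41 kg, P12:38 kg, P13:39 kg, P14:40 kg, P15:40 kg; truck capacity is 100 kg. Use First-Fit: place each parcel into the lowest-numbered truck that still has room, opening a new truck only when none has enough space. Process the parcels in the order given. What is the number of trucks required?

truck 1: place P1 (39 kg), 61 kg left
truck 1: place P2 (34 kg), 27 kg left
truck 2: place P3 (36 kg), 64 kg left
truck 2: place P4 (37 kg), 27 kg left
truck 3: place P5 (39 kg), 61 kg left
truck 3: place P6 (43 kg), 18 kg left
truck 4: place P7 (34 kg), 66 kg left
truck 4: place P8 (36 kg), 30 kg left
truck 5: place P9 (37 kg), 63 kg left
truck 5: place P10 (39 kg), 24 kg left
truck 6: place P11 (41 kg), 59 kg left
truck 6: place P12 (38 kg), 21 kg left
truck 7: place P13 (39 kg), 61 kg left
truck 7: place P14 (40 kg), 21 kg left
truck 8: place P15 (40 kg), 60 kg left
Final trucks: [39,34] [36,37] [39,43] [34,36] [37,39] [41,38] [39,40] [40].

8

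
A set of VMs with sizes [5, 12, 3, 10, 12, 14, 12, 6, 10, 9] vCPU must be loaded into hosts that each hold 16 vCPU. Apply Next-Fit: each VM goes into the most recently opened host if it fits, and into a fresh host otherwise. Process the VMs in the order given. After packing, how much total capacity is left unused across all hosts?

35

5 vCPU → host 1 (remaining 11 vCPU)
12 vCPU → host 2 (remaining 4 vCPU)
3 vCPU → host 2 (remaining 1 vCPU)
10 vCPU → host 3 (remaining 6 vCPU)
12 vCPU → host 4 (remaining 4 vCPU)
14 vCPU → host 5 (remaining 2 vCPU)
12 vCPU → host 6 (remaining 4 vCPU)
6 vCPU → host 7 (remaining 10 vCPU)
10 vCPU → host 7 (remaining 0 vCPU)
9 vCPU → host 8 (remaining 7 vCPU)
8 hosts × 16 vCPU = 128 vCPU; used 93 vCPU; unused 35 vCPU.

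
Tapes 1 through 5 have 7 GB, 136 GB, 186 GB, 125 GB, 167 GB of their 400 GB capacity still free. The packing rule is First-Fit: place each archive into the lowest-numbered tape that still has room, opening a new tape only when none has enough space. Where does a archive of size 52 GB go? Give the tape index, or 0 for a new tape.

2

Tapes with room: tape 2 (136 GB), tape 3 (186 GB), tape 4 (125 GB), tape 5 (167 GB).
The first with room is tape 2.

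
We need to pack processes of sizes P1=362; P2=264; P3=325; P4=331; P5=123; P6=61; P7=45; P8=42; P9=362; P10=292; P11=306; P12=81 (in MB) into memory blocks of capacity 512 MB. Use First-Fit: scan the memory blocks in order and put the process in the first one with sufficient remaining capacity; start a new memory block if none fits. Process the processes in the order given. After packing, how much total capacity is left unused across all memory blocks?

memory block 1: place P1 (362 MB), 150 MB left
memory block 2: place P2 (264 MB), 248 MB left
memory block 3: place P3 (325 MB), 187 MB left
memory block 4: place P4 (331 MB), 181 MB left
memory block 1: place P5 (123 MB), 27 MB left
memory block 2: place P6 (61 MB), 187 MB left
memory block 2: place P7 (45 MB), 142 MB left
memory block 2: place P8 (42 MB), 100 MB left
memory block 5: place P9 (362 MB), 150 MB left
memory block 6: place P10 (292 MB), 220 MB left
memory block 7: place P11 (306 MB), 206 MB left
memory block 2: place P12 (81 MB), 19 MB left
7 memory blocks × 512 MB = 3584 MB; used 2594 MB; unused 990 MB.

990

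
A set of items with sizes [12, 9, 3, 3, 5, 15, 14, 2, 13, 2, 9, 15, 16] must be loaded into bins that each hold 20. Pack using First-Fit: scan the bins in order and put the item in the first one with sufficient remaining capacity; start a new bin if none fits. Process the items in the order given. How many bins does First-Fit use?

bin 1: place 12, 8 left
bin 2: place 9, 11 left
bin 1: place 3, 5 left
bin 1: place 3, 2 left
bin 2: place 5, 6 left
bin 3: place 15, 5 left
bin 4: place 14, 6 left
bin 1: place 2, 0 left
bin 5: place 13, 7 left
bin 2: place 2, 4 left
bin 6: place 9, 11 left
bin 7: place 15, 5 left
bin 8: place 16, 4 left
Final bins: [12,3,3,2] [9,5,2] [15] [14] [13] [9] [15] [16].

8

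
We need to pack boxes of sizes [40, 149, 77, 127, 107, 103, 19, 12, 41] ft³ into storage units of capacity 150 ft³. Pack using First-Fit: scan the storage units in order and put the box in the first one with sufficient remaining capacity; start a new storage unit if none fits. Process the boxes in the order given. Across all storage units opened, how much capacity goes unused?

Put 40 ft³ in storage unit 1; 110 ft³ remain.
Put 149 ft³ in storage unit 2; 1 ft³ remain.
Put 77 ft³ in storage unit 1; 33 ft³ remain.
Put 127 ft³ in storage unit 3; 23 ft³ remain.
Put 107 ft³ in storage unit 4; 43 ft³ remain.
Put 103 ft³ in storage unit 5; 47 ft³ remain.
Put 19 ft³ in storage unit 1; 14 ft³ remain.
Put 12 ft³ in storage unit 1; 2 ft³ remain.
Put 41 ft³ in storage unit 4; 2 ft³ remain.
5 storage units × 150 ft³ = 750 ft³; used 675 ft³; unused 75 ft³.

75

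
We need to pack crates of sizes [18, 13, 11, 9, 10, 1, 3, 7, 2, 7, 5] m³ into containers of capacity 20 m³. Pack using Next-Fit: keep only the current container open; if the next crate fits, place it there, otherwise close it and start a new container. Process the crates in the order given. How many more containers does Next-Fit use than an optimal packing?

1

Next-Fit: [18] [13] [11,9] [10,1,3] [7,2,7] [5] → 6 containers.
Total size 86 m³; any packing needs at least ⌈86/20⌉ = 5 containers.
An optimal packing achieves that bound: [18,2] [13,7] [11,9] [10,7,3] [5,1] → 5 containers.
Excess: 6 − 5 = 1.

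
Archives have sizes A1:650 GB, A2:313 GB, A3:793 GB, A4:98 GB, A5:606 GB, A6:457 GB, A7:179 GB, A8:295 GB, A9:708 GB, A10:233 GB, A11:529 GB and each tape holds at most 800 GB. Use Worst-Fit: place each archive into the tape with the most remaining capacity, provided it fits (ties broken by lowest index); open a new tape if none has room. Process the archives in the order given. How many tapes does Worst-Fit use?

7

Put A1 (650 GB) in tape 1; 150 GB remain.
Put A2 (313 GB) in tape 2; 487 GB remain.
Put A3 (793 GB) in tape 3; 7 GB remain.
Put A4 (98 GB) in tape 2; 389 GB remain.
Put A5 (606 GB) in tape 4; 194 GB remain.
Put A6 (457 GB) in tape 5; 343 GB remain.
Put A7 (179 GB) in tape 2; 210 GB remain.
Put A8 (295 GB) in tape 5; 48 GB remain.
Put A9 (708 GB) in tape 6; 92 GB remain.
Put A10 (233 GB) in tape 7; 567 GB remain.
Put A11 (529 GB) in tape 7; 38 GB remain.
Final tapes: [650] [313,98,179] [793] [606] [457,295] [708] [233,529].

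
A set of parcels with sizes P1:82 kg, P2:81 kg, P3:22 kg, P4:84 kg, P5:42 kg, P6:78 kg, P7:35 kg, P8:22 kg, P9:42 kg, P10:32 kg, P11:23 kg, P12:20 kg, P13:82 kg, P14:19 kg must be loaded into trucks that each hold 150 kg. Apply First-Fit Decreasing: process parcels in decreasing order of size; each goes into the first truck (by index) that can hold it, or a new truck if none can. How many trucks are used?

Sorted descending: 84, 82, 82, 81, 78, 42, 42, 35, 32, 23, 22, 22, 20, 19.
Put 84 kg in truck 1; 66 kg remain.
Put 82 kg in truck 2; 68 kg remain.
Put 82 kg in truck 3; 68 kg remain.
Put 81 kg in truck 4; 69 kg remain.
Put 78 kg in truck 5; 72 kg remain.
Put 42 kg in truck 1; 24 kg remain.
Put 42 kg in truck 2; 26 kg remain.
Put 35 kg in truck 3; 33 kg remain.
Put 32 kg in truck 3; 1 kg remain.
Put 23 kg in truck 1; 1 kg remain.
Put 22 kg in truck 2; 4 kg remain.
Put 22 kg in truck 4; 47 kg remain.
Put 20 kg in truck 4; 27 kg remain.
Put 19 kg in truck 4; 8 kg remain.

5 trucks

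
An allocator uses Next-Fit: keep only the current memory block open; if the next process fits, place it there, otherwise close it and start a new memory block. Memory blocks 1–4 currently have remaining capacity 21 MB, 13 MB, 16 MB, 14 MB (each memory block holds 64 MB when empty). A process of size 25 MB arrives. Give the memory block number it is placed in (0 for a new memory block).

0

Next-Fit only looks at memory block 4, which has 14 MB free.
25 MB does not fit, so a new memory block is opened.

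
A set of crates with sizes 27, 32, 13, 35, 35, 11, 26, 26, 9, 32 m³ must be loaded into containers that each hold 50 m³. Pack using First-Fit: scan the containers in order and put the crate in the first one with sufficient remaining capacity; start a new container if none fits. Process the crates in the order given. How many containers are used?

container 1: place 27 m³, 23 m³ left
container 2: place 32 m³, 18 m³ left
container 1: place 13 m³, 10 m³ left
container 3: place 35 m³, 15 m³ left
container 4: place 35 m³, 15 m³ left
container 2: place 11 m³, 7 m³ left
container 5: place 26 m³, 24 m³ left
container 6: place 26 m³, 24 m³ left
container 1: place 9 m³, 1 m³ left
container 7: place 32 m³, 18 m³ left

7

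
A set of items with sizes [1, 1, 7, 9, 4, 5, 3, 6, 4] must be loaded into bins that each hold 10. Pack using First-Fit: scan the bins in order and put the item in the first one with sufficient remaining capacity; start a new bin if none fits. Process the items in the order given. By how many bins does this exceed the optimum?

First-Fit: [1,1,7] [9] [4,5] [3,6] [4] → 5 bins.
Total size 40; any packing needs at least ⌈40/10⌉ = 4 bins.
An optimal packing achieves that bound: [9,1] [7,3] [6,4] [5,4,1] → 4 bins.
Excess: 5 − 4 = 1.

1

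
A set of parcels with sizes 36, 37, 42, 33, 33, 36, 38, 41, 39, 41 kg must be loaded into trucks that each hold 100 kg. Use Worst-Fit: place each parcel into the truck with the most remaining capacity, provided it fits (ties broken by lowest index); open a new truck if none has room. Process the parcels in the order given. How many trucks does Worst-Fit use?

5

Put 36 kg in truck 1; 64 kg remain.
Put 37 kg in truck 1; 27 kg remain.
Put 42 kg in truck 2; 58 kg remain.
Put 33 kg in truck 2; 25 kg remain.
Put 33 kg in truck 3; 67 kg remain.
Put 36 kg in truck 3; 31 kg remain.
Put 38 kg in truck 4; 62 kg remain.
Put 41 kg in truck 4; 21 kg remain.
Put 39 kg in truck 5; 61 kg remain.
Put 41 kg in truck 5; 20 kg remain.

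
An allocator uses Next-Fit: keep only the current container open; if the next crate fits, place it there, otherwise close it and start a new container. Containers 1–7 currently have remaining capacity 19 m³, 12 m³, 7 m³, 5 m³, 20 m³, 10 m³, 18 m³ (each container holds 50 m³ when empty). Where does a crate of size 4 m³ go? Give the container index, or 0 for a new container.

Next-Fit only looks at container 7, which has 18 m³ free.
4 m³ fits there.

7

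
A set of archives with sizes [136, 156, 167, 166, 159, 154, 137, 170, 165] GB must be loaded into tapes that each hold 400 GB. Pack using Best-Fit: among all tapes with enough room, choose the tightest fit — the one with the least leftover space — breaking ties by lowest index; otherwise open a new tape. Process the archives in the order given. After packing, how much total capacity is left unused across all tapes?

136 GB → tape 1 (remaining 264 GB)
156 GB → tape 1 (remaining 108 GB)
167 GB → tape 2 (remaining 233 GB)
166 GB → tape 2 (remaining 67 GB)
159 GB → tape 3 (remaining 241 GB)
154 GB → tape 3 (remaining 87 GB)
137 GB → tape 4 (remaining 263 GB)
170 GB → tape 4 (remaining 93 GB)
165 GB → tape 5 (remaining 235 GB)
5 tapes × 400 GB = 2000 GB; used 1410 GB; unused 590 GB.

590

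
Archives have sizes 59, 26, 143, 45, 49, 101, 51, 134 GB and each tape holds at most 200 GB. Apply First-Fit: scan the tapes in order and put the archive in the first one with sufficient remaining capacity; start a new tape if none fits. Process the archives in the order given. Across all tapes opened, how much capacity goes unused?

192

Put 59 GB in tape 1; 141 GB remain.
Put 26 GB in tape 1; 115 GB remain.
Put 143 GB in tape 2; 57 GB remain.
Put 45 GB in tape 1; 70 GB remain.
Put 49 GB in tape 1; 21 GB remain.
Put 101 GB in tape 3; 99 GB remain.
Put 51 GB in tape 2; 6 GB remain.
Put 134 GB in tape 4; 66 GB remain.
4 tapes × 200 GB = 800 GB; used 608 GB; unused 192 GB.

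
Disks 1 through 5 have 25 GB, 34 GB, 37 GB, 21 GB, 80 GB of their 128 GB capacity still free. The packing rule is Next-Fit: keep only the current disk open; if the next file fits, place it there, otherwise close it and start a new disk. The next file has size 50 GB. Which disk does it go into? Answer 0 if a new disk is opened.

Next-Fit only looks at disk 5, which has 80 GB free.
50 GB fits there.

5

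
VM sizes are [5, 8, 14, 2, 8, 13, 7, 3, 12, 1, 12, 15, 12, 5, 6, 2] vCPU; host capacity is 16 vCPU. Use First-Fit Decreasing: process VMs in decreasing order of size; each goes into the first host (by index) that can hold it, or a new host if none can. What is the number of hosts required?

9

Sorted descending: 15, 14, 13, 12, 12, 12, 8, 8, 7, 6, 5, 5, 3, 2, 2, 1.
host 1: place 15 vCPU, 1 vCPU left
host 2: place 14 vCPU, 2 vCPU left
host 3: place 13 vCPU, 3 vCPU left
host 4: place 12 vCPU, 4 vCPU left
host 5: place 12 vCPU, 4 vCPU left
host 6: place 12 vCPU, 4 vCPU left
host 7: place 8 vCPU, 8 vCPU left
host 7: place 8 vCPU, 0 vCPU left
host 8: place 7 vCPU, 9 vCPU left
host 8: place 6 vCPU, 3 vCPU left
host 9: place 5 vCPU, 11 vCPU left
host 9: place 5 vCPU, 6 vCPU left
host 3: place 3 vCPU, 0 vCPU left
host 2: place 2 vCPU, 0 vCPU left
host 4: place 2 vCPU, 2 vCPU left
host 1: place 1 vCPU, 0 vCPU left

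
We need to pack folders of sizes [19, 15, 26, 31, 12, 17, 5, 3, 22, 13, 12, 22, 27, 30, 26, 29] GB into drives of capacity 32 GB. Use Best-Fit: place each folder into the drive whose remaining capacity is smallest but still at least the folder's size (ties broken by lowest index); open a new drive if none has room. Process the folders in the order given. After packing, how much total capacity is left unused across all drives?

drive 1: place 19 GB, 13 GB left
drive 2: place 15 GB, 17 GB left
drive 3: place 26 GB, 6 GB left
drive 4: place 31 GB, 1 GB left
drive 1: place 12 GB, 1 GB left
drive 2: place 17 GB, 0 GB left
drive 3: place 5 GB, 1 GB left
drive 5: place 3 GB, 29 GB left
drive 5: place 22 GB, 7 GB left
drive 6: place 13 GB, 19 GB left
drive 6: place 12 GB, 7 GB left
drive 7: place 22 GB, 10 GB left
drive 8: place 27 GB, 5 GB left
drive 9: place 30 GB, 2 GB left
drive 10: place 26 GB, 6 GB left
drive 11: place 29 GB, 3 GB left
11 drives × 32 GB = 352 GB; used 309 GB; unused 43 GB.

43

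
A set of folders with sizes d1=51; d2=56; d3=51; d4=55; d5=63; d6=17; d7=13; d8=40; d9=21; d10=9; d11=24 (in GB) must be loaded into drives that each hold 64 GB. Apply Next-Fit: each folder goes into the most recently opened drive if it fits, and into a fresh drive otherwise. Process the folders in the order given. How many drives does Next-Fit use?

8

drive 1: place d1 (51 GB), 13 GB left
drive 2: place d2 (56 GB), 8 GB left
drive 3: place d3 (51 GB), 13 GB left
drive 4: place d4 (55 GB), 9 GB left
drive 5: place d5 (63 GB), 1 GB left
drive 6: place d6 (17 GB), 47 GB left
drive 6: place d7 (13 GB), 34 GB left
drive 7: place d8 (40 GB), 24 GB left
drive 7: place d9 (21 GB), 3 GB left
drive 8: place d10 (9 GB), 55 GB left
drive 8: place d11 (24 GB), 31 GB left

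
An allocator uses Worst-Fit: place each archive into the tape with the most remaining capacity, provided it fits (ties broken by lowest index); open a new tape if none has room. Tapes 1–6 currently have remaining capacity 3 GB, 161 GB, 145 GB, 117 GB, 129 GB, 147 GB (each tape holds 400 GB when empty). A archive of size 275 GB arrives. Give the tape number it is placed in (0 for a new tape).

0

No tape has ≥ 275 GB free, so a new tape is opened.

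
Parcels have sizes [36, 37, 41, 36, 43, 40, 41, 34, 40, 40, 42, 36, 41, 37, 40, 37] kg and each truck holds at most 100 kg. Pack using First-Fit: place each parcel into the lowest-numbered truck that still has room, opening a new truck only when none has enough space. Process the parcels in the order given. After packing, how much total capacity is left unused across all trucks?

179

truck 1: place 36 kg, 64 kg left
truck 1: place 37 kg, 27 kg left
truck 2: place 41 kg, 59 kg left
truck 2: place 36 kg, 23 kg left
truck 3: place 43 kg, 57 kg left
truck 3: place 40 kg, 17 kg left
truck 4: place 41 kg, 59 kg left
truck 4: place 34 kg, 25 kg left
truck 5: place 40 kg, 60 kg left
truck 5: place 40 kg, 20 kg left
truck 6: place 42 kg, 58 kg left
truck 6: place 36 kg, 22 kg left
truck 7: place 41 kg, 59 kg left
truck 7: place 37 kg, 22 kg left
truck 8: place 40 kg, 60 kg left
truck 8: place 37 kg, 23 kg left
8 trucks × 100 kg = 800 kg; used 621 kg; unused 179 kg.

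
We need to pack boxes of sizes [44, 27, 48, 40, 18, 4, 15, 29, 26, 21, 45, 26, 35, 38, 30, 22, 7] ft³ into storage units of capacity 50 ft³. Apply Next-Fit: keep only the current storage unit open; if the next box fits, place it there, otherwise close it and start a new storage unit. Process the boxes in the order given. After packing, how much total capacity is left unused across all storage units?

44 ft³ → storage unit 1 (remaining 6 ft³)
27 ft³ → storage unit 2 (remaining 23 ft³)
48 ft³ → storage unit 3 (remaining 2 ft³)
40 ft³ → storage unit 4 (remaining 10 ft³)
18 ft³ → storage unit 5 (remaining 32 ft³)
4 ft³ → storage unit 5 (remaining 28 ft³)
15 ft³ → storage unit 5 (remaining 13 ft³)
29 ft³ → storage unit 6 (remaining 21 ft³)
26 ft³ → storage unit 7 (remaining 24 ft³)
21 ft³ → storage unit 7 (remaining 3 ft³)
45 ft³ → storage unit 8 (remaining 5 ft³)
26 ft³ → storage unit 9 (remaining 24 ft³)
35 ft³ → storage unit 10 (remaining 15 ft³)
38 ft³ → storage unit 11 (remaining 12 ft³)
30 ft³ → storage unit 12 (remaining 20 ft³)
22 ft³ → storage unit 13 (remaining 28 ft³)
7 ft³ → storage unit 13 (remaining 21 ft³)
13 storage units × 50 ft³ = 650 ft³; used 475 ft³; unused 175 ft³.

175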